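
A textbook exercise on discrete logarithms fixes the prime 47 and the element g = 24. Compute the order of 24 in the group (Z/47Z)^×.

23

ord(24) | φ(47) = 47 − 1 = 46 = 2 · 23.
Divisors of 46: 1, 2, 23, 46.
Check 24^d mod 47 for each divisor in increasing order:
24^1 ≡ 24 (mod 47)
24^2 ≡ 12 (mod 47)
24^23 ≡ 1 (mod 47) ✓
Therefore the multiplicative order of 24 modulo 47 is 23.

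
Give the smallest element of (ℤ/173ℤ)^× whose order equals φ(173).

φ(173) = 173 − 1 = 172 = 2^2 · 43.
Test candidates g = 2, 3, … against the prime factors q ∈ {2, 43} of φ(173): g is a generator iff g^(172/q) ≢ 1 for every such q.
g = 2: 2^86 ≡ 172; 2^4 ≡ 16 — none is 1, so 2 is a primitive root.
Hence the least primitive root of 173 is 2.

2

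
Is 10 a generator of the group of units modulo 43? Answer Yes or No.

φ(43) = 43 − 1 = 42 = 2 · 3 · 7.
It suffices to check that the order of 10 is not a proper divisor of 42: compute 10^(42/q) for q ∈ {2, 3, 7}.
10^21 ≡ 1 (mod 43)  [q = 2: ≡ 1 ✗]
10^14 ≡ 36 (mod 43)  [q = 3: ≢ 1 ✓]
10^6 ≡ 35 (mod 43)  [q = 7: ≢ 1 ✓]
The check at q = 2 fails, so 10 generates a proper subgroup.

No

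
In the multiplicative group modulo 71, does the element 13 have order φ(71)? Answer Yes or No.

Yes

φ(71) = 71 − 1 = 70 = 2 · 5 · 7.
13 is a primitive root mod 71 iff 13^(φ(71)/q) ≢ 1 for every prime q | φ(71), i.e. q ∈ {2, 5, 7}.
13^35 ≡ 70 (mod 71)  [q = 2: ≢ 1 ✓]
13^14 ≡ 25 (mod 71)  [q = 5: ≢ 1 ✓]
13^10 ≡ 20 (mod 71)  [q = 7: ≢ 1 ✓]
Every test exponent gives a nontrivial residue, hence 13 generates the full group.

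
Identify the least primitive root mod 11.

2

φ(11) = 11 − 1 = 10 = 2 · 5.
Test candidates g = 2, 3, … against the prime factors q ∈ {2, 5} of φ(11): g is a generator iff g^(10/q) ≢ 1 for every such q.
g = 2: 2^5 ≡ 10; 2^2 ≡ 4 — none is 1, so 2 is a primitive root.
The smallest primitive root modulo 11 is 2.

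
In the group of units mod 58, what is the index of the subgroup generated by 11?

1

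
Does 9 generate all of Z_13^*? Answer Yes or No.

No

φ(13) = 13 − 1 = 12 = 2^2 · 3.
An element g generates (Z/13Z)^× iff g^(12/q) ≢ 1 (mod 13) for each prime q ∈ {2, 3}.
9^6 ≡ 1 (mod 13)  [q = 2: ≡ 1 ✗]
9^4 ≡ 9 (mod 13)  [q = 3: ≢ 1 ✓]
9^6 ≡ 1 shows ord(9) | 6, strictly less than φ(13); not a primitive root.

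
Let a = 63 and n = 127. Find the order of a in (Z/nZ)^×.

14

The order of 63 must divide φ(127) = 127 − 1 = 126 = 2 · 3^2 · 7.
Divisors of 126: 1, 2, 3, 6, 7, 9, 14, 18, 21, 42, 63, 126.
Test each divisor d:
63^1 ≡ 63
63^2 ≡ 32
63^3 ≡ 111
63^6 ≡ 2
63^7 ≡ 126
63^9 ≡ 95
63^14 ≡ 1
Hence ord(63) = 14.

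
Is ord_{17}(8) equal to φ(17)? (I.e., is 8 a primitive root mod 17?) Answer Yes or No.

φ(17) = 17 − 1 = 16 = 2^4.
An element g generates (Z/17Z)^× iff g^(16/q) ≢ 1 (mod 17) for each prime q ∈ {2}.
8^8 ≡ 1 (mod 17)  [q = 2: ≡ 1 ✗]
Since 8^8 ≡ 1, the order of 8 divides 8 < 16, so 8 is not a primitive root.

No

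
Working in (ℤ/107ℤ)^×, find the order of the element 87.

The order of 87 must divide φ(107) = 107 − 1 = 106 = 2 · 53.
Divisors of 106: 1, 2, 53, 106.
Test each divisor d:
87^1 ≡ 87 (mod 107)
87^2 ≡ 79 (mod 107)
87^53 ≡ 1 (mod 107) ✓
Hence ord(87) = 53.

53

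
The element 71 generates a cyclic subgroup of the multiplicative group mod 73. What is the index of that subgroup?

4

By Lagrange's theorem, ord_73(71) divides φ(73) = 73 − 1 = 72 = 2^3 · 3^2.
Divisors of 72: 1, 2, 3, 4, 6, 8, 9, 12, 18, 24, 36, 72.
Compute 71^d (mod 73) for the divisors d until we hit 1:
71^1 ≡ 71 (mod 73)
71^2 ≡ 4 (mod 73)
71^3 ≡ 65 (mod 73)
71^4 ≡ 16 (mod 73)
71^6 ≡ 64 (mod 73)
71^8 ≡ 37 (mod 73)
71^9 ≡ 72 (mod 73)
71^12 ≡ 8 (mod 73)
71^18 ≡ 1 (mod 73) ✓
The order of 71 is 18, so the subgroup it generates has 18 elements.
The index is φ(73) / ord(71) = 72 / 18 = 4.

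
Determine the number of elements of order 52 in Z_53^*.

φ(53) = 53 − 1 = 52 = 2^2 · 13.
Since (Z/53Z)^× is cyclic of order 52, the number of elements of order d is φ(d) when d | 52 and 0 otherwise.
52 = 2^2 · 13 divides 52, and φ(52) = 24.

24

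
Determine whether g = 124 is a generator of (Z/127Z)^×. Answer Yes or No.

No

φ(127) = 127 − 1 = 126 = 2 · 3^2 · 7.
124 is a primitive root mod 127 iff 124^(φ(127)/q) ≢ 1 for every prime q | φ(127), i.e. q ∈ {2, 3, 7}.
124^63 ≡ 1 (mod 127)  [q = 2: ≡ 1 ✗]
124^42 ≡ 107 (mod 127)  [q = 3: ≢ 1 ✓]
124^18 ≡ 4 (mod 127)  [q = 7: ≢ 1 ✓]
Since 124^63 ≡ 1, the order of 124 divides 63 < 126, so 124 is not a primitive root.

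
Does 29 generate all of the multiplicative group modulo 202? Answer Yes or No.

φ(202) = φ(2)·φ(101) = 1·100 = 100 = 2^2 · 5^2.
It suffices to check that the order of 29 is not a proper divisor of 100: compute 29^(100/q) for q ∈ {2, 5}.
29^50 ≡ 201 (mod 202)  [q = 2: ≢ 1 ✓]
29^20 ≡ 95 (mod 202)  [q = 5: ≢ 1 ✓]
Every test exponent gives a nontrivial residue, hence 29 generates the full group.

Yes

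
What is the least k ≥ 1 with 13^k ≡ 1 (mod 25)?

20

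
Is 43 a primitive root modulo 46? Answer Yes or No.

Yes

φ(46) = φ(2)·φ(23) = 1·22 = 22 = 2 · 11.
It suffices to check that the order of 43 is not a proper divisor of 22: compute 43^(22/q) for q ∈ {2, 11}.
43^11 ≡ 45 (mod 46)  [q = 2: ≢ 1 ✓]
43^2 ≡ 9 (mod 46)  [q = 11: ≢ 1 ✓]
None equal 1, so ord_46(43) = 22: 43 is a primitive root.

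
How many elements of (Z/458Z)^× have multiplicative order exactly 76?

36

φ(458) = φ(2)·φ(229) = 1·228 = 228 = 2^2 · 3 · 19.
Since (Z/458Z)^× is cyclic of order 228, the number of elements of order d is φ(d) when d | 228 and 0 otherwise.
76 = 2^2 · 19 divides 228, and φ(76) = 36.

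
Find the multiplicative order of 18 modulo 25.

Since 18 ∈ (Z/25Z)^×, its order divides φ(25) = φ(5^2) = 5·(5−1) = 20 = 2^2 · 5.
Divisors of 20: 1, 2, 4, 5, 10, 20.
Check 18^d mod 25 for each divisor in increasing order:
18^1 ≡ 18
18^2 ≡ 24
18^4 ≡ 1
Therefore the multiplicative order of 18 modulo 25 is 4.

4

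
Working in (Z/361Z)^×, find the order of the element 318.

342

Since 318 ∈ (Z/361Z)^×, its order divides φ(361) = φ(19^2) = 19·(19−1) = 342 = 2 · 3^2 · 19.
Divisors of 342: 1, 2, 3, 6, 9, 18, 19, 38, 57, 114, 171, 342.
Test each divisor d:
318^1 ≡ 318 (mod 361)
318^2 ≡ 44 (mod 361)
318^3 ≡ 274 (mod 361)
318^6 ≡ 349 (mod 361)
318^9 ≡ 322 (mod 361)
318^18 ≡ 77 (mod 361)
318^19 ≡ 299 (mod 361)
318^38 ≡ 234 (mod 361)
318^57 ≡ 293 (mod 361)
318^114 ≡ 292 (mod 361)
318^171 ≡ 360 (mod 361)
318^342 ≡ 1 (mod 361) ✓
The smallest such exponent is 342, so the order of 318 is 342.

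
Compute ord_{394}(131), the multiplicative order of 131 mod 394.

196

ord(131) | φ(394) = φ(2)·φ(197) = 1·196 = 196 = 2^2 · 7^2.
Divisors of 196: 1, 2, 4, 7, 14, 28, 49, 98, 196.
Compute 131^d (mod 394) for the divisors d until we hit 1:
131^1 ≡ 131
131^2 ≡ 219
131^4 ≡ 287
131^7 ≡ 325
131^14 ≡ 33
131^28 ≡ 301
131^49 ≡ 183
131^98 ≡ 393
131^196 ≡ 1
Therefore the multiplicative order of 131 modulo 394 is 196.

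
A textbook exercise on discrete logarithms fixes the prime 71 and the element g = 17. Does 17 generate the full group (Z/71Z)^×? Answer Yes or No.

No

φ(71) = 71 − 1 = 70 = 2 · 5 · 7.
17 is a primitive root mod 71 iff 17^(φ(71)/q) ≢ 1 for every prime q | φ(71), i.e. q ∈ {2, 5, 7}.
17^35 ≡ 70 (mod 71)  [q = 2: ≢ 1 ✓]
17^14 ≡ 25 (mod 71)  [q = 5: ≢ 1 ✓]
17^10 ≡ 1 (mod 71)  [q = 7: ≡ 1 ✗]
The check at q = 7 fails, so 17 generates a proper subgroup.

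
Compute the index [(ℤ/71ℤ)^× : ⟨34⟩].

5

The order of 34 must divide φ(71) = 71 − 1 = 70 = 2 · 5 · 7.
Divisors of 70: 1, 2, 5, 7, 10, 14, 35, 70.
Evaluate successive powers at the divisors of 70:
34^1 ≡ 34 (mod 71)
34^2 ≡ 20 (mod 71)
34^5 ≡ 39 (mod 71)
34^7 ≡ 70 (mod 71)
34^10 ≡ 30 (mod 71)
34^14 ≡ 1 (mod 71) ✓
Thus |⟨34⟩| = ord(34) = 14.
The index is φ(71) / ord(34) = 70 / 14 = 5.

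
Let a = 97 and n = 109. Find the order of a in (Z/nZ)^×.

27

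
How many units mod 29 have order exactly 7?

6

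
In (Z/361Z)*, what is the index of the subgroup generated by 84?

3

ord(84) | φ(361) = φ(19^2) = 19·(19−1) = 342 = 2 · 3^2 · 19.
Divisors of 342: 1, 2, 3, 6, 9, 18, 19, 38, 57, 114, 171, 342.
Evaluate successive powers at the divisors of 342:
84^1 ≡ 84 (mod 361)
84^2 ≡ 197 (mod 361)
84^3 ≡ 303 (mod 361)
84^6 ≡ 115 (mod 361)
84^9 ≡ 189 (mod 361)
84^18 ≡ 343 (mod 361)
84^19 ≡ 293 (mod 361)
84^38 ≡ 292 (mod 361)
84^57 ≡ 360 (mod 361)
84^114 ≡ 1 (mod 361) ✓
So ord_361(84) = 114, hence |⟨84⟩| = 114.
[(Z/361Z)^× : ⟨84⟩] = 342/114 = 3.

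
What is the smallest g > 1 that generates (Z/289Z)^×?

3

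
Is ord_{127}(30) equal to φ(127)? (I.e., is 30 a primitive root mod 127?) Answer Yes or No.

φ(127) = 127 − 1 = 126 = 2 · 3^2 · 7.
30 is a primitive root mod 127 iff 30^(φ(127)/q) ≢ 1 for every prime q | φ(127), i.e. q ∈ {2, 3, 7}.
30^63 ≡ 1 (mod 127)  [q = 2: ≡ 1 ✗]
30^42 ≡ 107 (mod 127)  [q = 3: ≢ 1 ✓]
30^18 ≡ 32 (mod 127)  [q = 7: ≢ 1 ✓]
Since 30^63 ≡ 1, the order of 30 divides 63 < 126, so 30 is not a primitive root.

No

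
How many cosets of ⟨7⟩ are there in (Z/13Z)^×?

1

Since 7 ∈ (Z/13Z)^×, its order divides φ(13) = 13 − 1 = 12 = 2^2 · 3.
Divisors of 12: 1, 2, 3, 4, 6, 12.
Test each divisor d:
7^1 ≡ 7 (mod 13)
7^2 ≡ 10 (mod 13)
7^3 ≡ 5 (mod 13)
7^4 ≡ 9 (mod 13)
7^6 ≡ 12 (mod 13)
7^12 ≡ 1 (mod 13) ✓
So ord_13(7) = 12, hence |⟨7⟩| = 12.
The index is φ(13) / ord(7) = 12 / 12 = 1.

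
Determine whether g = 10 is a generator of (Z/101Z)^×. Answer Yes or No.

No

φ(101) = 101 − 1 = 100 = 2^2 · 5^2.
An element g generates (Z/101Z)^× iff g^(100/q) ≢ 1 (mod 101) for each prime q ∈ {2, 5}.
10^50 ≡ 100 (mod 101)  [q = 2: ≢ 1 ✓]
10^20 ≡ 1 (mod 101)  [q = 5: ≡ 1 ✗]
The check at q = 5 fails, so 10 generates a proper subgroup.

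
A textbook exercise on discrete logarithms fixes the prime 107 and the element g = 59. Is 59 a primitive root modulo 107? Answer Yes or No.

φ(107) = 107 − 1 = 106 = 2 · 53.
It suffices to check that the order of 59 is not a proper divisor of 106: compute 59^(106/q) for q ∈ {2, 53}.
59^53 ≡ 106 (mod 107)  [q = 2: ≢ 1 ✓]
59^2 ≡ 57 (mod 107)  [q = 53: ≢ 1 ✓]
None equal 1, so ord_107(59) = 106: 59 is a primitive root.

Yes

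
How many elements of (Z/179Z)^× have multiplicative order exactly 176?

φ(179) = 179 − 1 = 178 = 2 · 89.
(Z/179Z)^× is cyclic (|G| = 178); a cyclic group of order m has exactly φ(d) elements of each order d | m, and none otherwise.
176 does not divide 178, so no element of (Z/179Z)^× has order 176.

0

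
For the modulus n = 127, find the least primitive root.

φ(127) = 127 − 1 = 126 = 2 · 3^2 · 7.
Test candidates g = 2, 3, … against the prime factors q ∈ {2, 3, 7} of φ(127): g is a generator iff g^(126/q) ≢ 1 for every such q.
g = 2: 2^63 ≡ 1 — hits 1, so not a primitive root.
g = 3: 3^63 ≡ 126; 3^42 ≡ 107; 3^18 ≡ 4 — none is 1, so 3 is a primitive root.
So 3 is the smallest generator of (Z/127Z)^×.

3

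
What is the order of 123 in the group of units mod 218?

ord(123) | φ(218) = φ(2)·φ(109) = 1·108 = 108 = 2^2 · 3^3.
Divisors of 108: 1, 2, 3, 4, 6, 9, 12, 18, 27, 36, 54, 108.
Test each divisor d:
123^1 ≡ 123 (mod 218)
123^2 ≡ 87 (mod 218)
123^3 ≡ 19 (mod 218)
123^4 ≡ 157 (mod 218)
123^6 ≡ 143 (mod 218)
123^9 ≡ 101 (mod 218)
123^12 ≡ 175 (mod 218)
123^18 ≡ 173 (mod 218)
123^27 ≡ 33 (mod 218)
123^36 ≡ 63 (mod 218)
123^54 ≡ 217 (mod 218)
123^108 ≡ 1 (mod 218) ✓
So ord_218(123) = 108.

108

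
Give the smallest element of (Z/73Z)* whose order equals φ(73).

φ(73) = 73 − 1 = 72 = 2^3 · 3^2.
g is a primitive root iff g^(72/q) ≢ 1 (mod 73) for each prime q ∈ {2, 3}.
g = 2: 2^36 ≡ 1 — hits 1, so not a primitive root.
g = 3: 3^36 ≡ 1 — hits 1, so not a primitive root.
g = 4: 4^36 ≡ 1 — hits 1, so not a primitive root.
g = 5: 5^36 ≡ 72; 5^24 ≡ 8 — none is 1, so 5 is a primitive root.
The smallest primitive root modulo 73 is 5.

5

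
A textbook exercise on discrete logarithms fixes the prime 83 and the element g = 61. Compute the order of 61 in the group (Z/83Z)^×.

41

Since 61 ∈ (Z/83Z)^×, its order divides φ(83) = 83 − 1 = 82 = 2 · 41.
Divisors of 82: 1, 2, 41, 82.
Compute 61^d (mod 83) for the divisors d until we hit 1:
61^1 ≡ 61
61^2 ≡ 69
61^41 ≡ 1
Therefore the multiplicative order of 61 modulo 83 is 41.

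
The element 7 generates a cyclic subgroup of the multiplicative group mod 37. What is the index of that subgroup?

4

Since 7 ∈ (Z/37Z)^×, its order divides φ(37) = 37 − 1 = 36 = 2^2 · 3^2.
Divisors of 36: 1, 2, 3, 4, 6, 9, 12, 18, 36.
Compute 7^d (mod 37) for the divisors d until we hit 1:
7^1 ≡ 7
7^2 ≡ 12
7^3 ≡ 10
7^4 ≡ 33
7^6 ≡ 26
7^9 ≡ 1
Thus |⟨7⟩| = ord(7) = 9.
Index = |(Z/37Z)^×| / |⟨7⟩| = 36 / 9 = 4.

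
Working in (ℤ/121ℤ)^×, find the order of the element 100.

Since 100 ∈ (Z/121Z)^×, its order divides φ(121) = φ(11^2) = 11·(11−1) = 110 = 2 · 5 · 11.
Divisors of 110: 1, 2, 5, 10, 11, 22, 55, 110.
Evaluate successive powers at the divisors of 110:
100^1 ≡ 100
100^2 ≡ 78
100^5 ≡ 12
100^10 ≡ 23
100^11 ≡ 1
Hence ord(100) = 11.

11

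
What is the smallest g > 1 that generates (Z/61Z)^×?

φ(61) = 61 − 1 = 60 = 2^2 · 3 · 5.
g is a primitive root iff g^(60/q) ≢ 1 (mod 61) for each prime q ∈ {2, 3, 5}.
g = 2: 2^30 ≡ 60; 2^20 ≡ 47; 2^12 ≡ 9 — none is 1, so 2 is a primitive root.
Hence the least primitive root of 61 is 2.

2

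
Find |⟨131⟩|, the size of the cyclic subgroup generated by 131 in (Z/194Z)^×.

32

Since 131 ∈ (Z/194Z)^×, its order divides φ(194) = φ(2)·φ(97) = 1·96 = 96 = 2^5 · 3.
Divisors of 96: 1, 2, 3, 4, 6, 8, 12, 16, 24, 32, 48, 96.
Evaluate successive powers at the divisors of 96:
131^1 ≡ 131 (mod 194)
131^2 ≡ 89 (mod 194)
131^3 ≡ 19 (mod 194)
131^4 ≡ 161 (mod 194)
131^6 ≡ 167 (mod 194)
131^8 ≡ 119 (mod 194)
131^12 ≡ 147 (mod 194)
131^16 ≡ 193 (mod 194)
131^24 ≡ 75 (mod 194)
131^32 ≡ 1 (mod 194) ✓
Hence ord(131) = 32.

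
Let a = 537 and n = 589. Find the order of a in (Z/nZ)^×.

45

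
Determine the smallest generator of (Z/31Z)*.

3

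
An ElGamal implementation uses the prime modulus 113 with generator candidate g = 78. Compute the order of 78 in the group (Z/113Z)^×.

By Lagrange's theorem, ord_113(78) divides φ(113) = 113 − 1 = 112 = 2^4 · 7.
Divisors of 112: 1, 2, 4, 7, 8, 14, 16, 28, 56, 112.
Compute 78^d (mod 113) for the divisors d until we hit 1:
78^1 ≡ 78
78^2 ≡ 95
78^4 ≡ 98
78^7 ≡ 42
78^8 ≡ 112
78^14 ≡ 69
78^16 ≡ 1
The smallest such exponent is 16, so the order of 78 is 16.

16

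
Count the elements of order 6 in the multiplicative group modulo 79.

φ(79) = 79 − 1 = 78 = 2 · 3 · 13.
In a cyclic group of order 78, there are φ(d) elements of order d for each divisor d of 78, and zero for non-divisors.
6 = 2 · 3 divides 78, and φ(6) = 2.

2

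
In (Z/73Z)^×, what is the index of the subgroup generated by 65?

Since 65 ∈ (Z/73Z)^×, its order divides φ(73) = 73 − 1 = 72 = 2^3 · 3^2.
Divisors of 72: 1, 2, 3, 4, 6, 8, 9, 12, 18, 24, 36, 72.
Check 65^d mod 73 for each divisor in increasing order:
65^1 ≡ 65 (mod 73)
65^2 ≡ 64 (mod 73)
65^3 ≡ 72 (mod 73)
65^4 ≡ 8 (mod 73)
65^6 ≡ 1 (mod 73) ✓
So ord_73(65) = 6, hence |⟨65⟩| = 6.
[(Z/73Z)^× : ⟨65⟩] = 72/6 = 12.

12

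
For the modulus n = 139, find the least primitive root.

2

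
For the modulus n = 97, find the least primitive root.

5

φ(97) = 97 − 1 = 96 = 2^5 · 3.
g is a primitive root iff g^(96/q) ≢ 1 (mod 97) for each prime q ∈ {2, 3}.
g = 2: 2^48 ≡ 1 — hits 1, so not a primitive root.
g = 3: 3^48 ≡ 1 — hits 1, so not a primitive root.
g = 4: 4^48 ≡ 1 — hits 1, so not a primitive root.
g = 5: 5^48 ≡ 96; 5^32 ≡ 35 — none is 1, so 5 is a primitive root.
The smallest primitive root modulo 97 is 5.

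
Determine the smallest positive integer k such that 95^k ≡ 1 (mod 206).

Since 95 ∈ (Z/206Z)^×, its order divides φ(206) = φ(2)·φ(103) = 1·102 = 102 = 2 · 3 · 17.
Divisors of 102: 1, 2, 3, 6, 17, 34, 51, 102.
Check 95^d mod 206 for each divisor in increasing order:
95^1 ≡ 95
95^2 ≡ 167
95^3 ≡ 3
95^6 ≡ 9
95^17 ≡ 205
95^34 ≡ 1
The smallest such exponent is 34, so the order of 95 is 34.

34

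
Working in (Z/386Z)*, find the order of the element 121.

Since 121 ∈ (Z/386Z)^×, its order divides φ(386) = φ(2)·φ(193) = 1·192 = 192 = 2^6 · 3.
Divisors of 192: 1, 2, 3, 4, 6, 8, 12, 16, 24, 32, 48, 64, 96, 192.
Evaluate successive powers at the divisors of 192:
121^1 ≡ 121 (mod 386)
121^2 ≡ 359 (mod 386)
121^3 ≡ 207 (mod 386)
121^4 ≡ 343 (mod 386)
121^6 ≡ 3 (mod 386)
121^8 ≡ 305 (mod 386)
121^12 ≡ 9 (mod 386)
121^16 ≡ 385 (mod 386)
121^24 ≡ 81 (mod 386)
121^32 ≡ 1 (mod 386) ✓
Therefore the multiplicative order of 121 modulo 386 is 32.

32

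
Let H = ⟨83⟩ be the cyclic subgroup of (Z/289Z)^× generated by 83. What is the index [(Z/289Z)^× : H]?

2

ord(83) | φ(289) = φ(17^2) = 17·(17−1) = 272 = 2^4 · 17.
Divisors of 272: 1, 2, 4, 8, 16, 17, 34, 68, 136, 272.
Evaluate successive powers at the divisors of 272:
83^1 ≡ 83 (mod 289)
83^2 ≡ 242 (mod 289)
83^4 ≡ 186 (mod 289)
83^8 ≡ 205 (mod 289)
83^16 ≡ 120 (mod 289)
83^17 ≡ 134 (mod 289)
83^34 ≡ 38 (mod 289)
83^68 ≡ 288 (mod 289)
83^136 ≡ 1 (mod 289) ✓
So ord_289(83) = 136, hence |⟨83⟩| = 136.
[(Z/289Z)^× : ⟨83⟩] = 272/136 = 2.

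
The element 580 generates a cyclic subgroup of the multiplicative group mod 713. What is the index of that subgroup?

2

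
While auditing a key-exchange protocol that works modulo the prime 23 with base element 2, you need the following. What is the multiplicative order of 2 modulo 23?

By Lagrange's theorem, ord_23(2) divides φ(23) = 23 − 1 = 22 = 2 · 11.
Divisors of 22: 1, 2, 11, 22.
Compute 2^d (mod 23) for the divisors d until we hit 1:
2^1 ≡ 2 (mod 23)
2^2 ≡ 4 (mod 23)
2^11 ≡ 1 (mod 23) ✓
So ord_23(2) = 11.

11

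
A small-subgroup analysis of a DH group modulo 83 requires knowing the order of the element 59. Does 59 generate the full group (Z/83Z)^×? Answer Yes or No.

φ(83) = 83 − 1 = 82 = 2 · 41.
Test 59^(82/q) mod 83 for each prime factor q of 82:
59^41 ≡ 1 (mod 83)  [q = 2: ≡ 1 ✗]
59^2 ≡ 78 (mod 83)  [q = 41: ≢ 1 ✓]
The check at q = 2 fails, so 59 generates a proper subgroup.

No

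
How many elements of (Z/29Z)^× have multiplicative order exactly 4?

φ(29) = 29 − 1 = 28 = 2^2 · 7.
In a cyclic group of order 28, there are φ(d) elements of order d for each divisor d of 28, and zero for non-divisors.
4 = 2^2 divides 28, and φ(4) = 2.

2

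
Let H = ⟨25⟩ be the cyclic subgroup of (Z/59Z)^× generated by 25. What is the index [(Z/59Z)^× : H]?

2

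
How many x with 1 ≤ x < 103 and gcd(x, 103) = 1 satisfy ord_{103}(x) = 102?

φ(103) = 103 − 1 = 102 = 2 · 3 · 17.
In a cyclic group of order 102, there are φ(d) elements of order d for each divisor d of 102, and zero for non-divisors.
102 = 2 · 3 · 17 divides 102, and φ(102) = 32.

32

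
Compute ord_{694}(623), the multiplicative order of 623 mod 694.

346

ord(623) | φ(694) = φ(2)·φ(347) = 1·346 = 346 = 2 · 173.
Divisors of 346: 1, 2, 173, 346.
Check 623^d mod 694 for each divisor in increasing order:
623^1 ≡ 623 (mod 694)
623^2 ≡ 183 (mod 694)
623^173 ≡ 693 (mod 694)
623^346 ≡ 1 (mod 694) ✓
Therefore the multiplicative order of 623 modulo 694 is 346.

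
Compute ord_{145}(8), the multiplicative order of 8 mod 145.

28

Since 8 ∈ (Z/145Z)^×, its order divides φ(145) = φ(5·29) = (5−1)·(29−1) = 4·28 = 112 = 2^4 · 7.
Divisors of 112: 1, 2, 4, 7, 8, 14, 16, 28, 56, 112.
Evaluate successive powers at the divisors of 112:
8^1 ≡ 8
8^2 ≡ 64
8^4 ≡ 36
8^7 ≡ 17
8^8 ≡ 136
8^14 ≡ 144
8^16 ≡ 81
8^28 ≡ 1
The smallest such exponent is 28, so the order of 8 is 28.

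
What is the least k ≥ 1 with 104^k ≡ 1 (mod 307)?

153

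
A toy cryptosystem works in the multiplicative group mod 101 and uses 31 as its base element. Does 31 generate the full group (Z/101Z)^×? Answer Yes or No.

φ(101) = 101 − 1 = 100 = 2^2 · 5^2.
31 is a primitive root mod 101 iff 31^(φ(101)/q) ≢ 1 for every prime q | φ(101), i.e. q ∈ {2, 5}.
31^50 ≡ 1 (mod 101)  [q = 2: ≡ 1 ✗]
31^20 ≡ 84 (mod 101)  [q = 5: ≢ 1 ✓]
The check at q = 2 fails, so 31 generates a proper subgroup.

No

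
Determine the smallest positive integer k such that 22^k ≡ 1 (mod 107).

106

Since 22 ∈ (Z/107Z)^×, its order divides φ(107) = 107 − 1 = 106 = 2 · 53.
Divisors of 106: 1, 2, 53, 106.
Check 22^d mod 107 for each divisor in increasing order:
22^1 ≡ 22 (mod 107)
22^2 ≡ 56 (mod 107)
22^53 ≡ 106 (mod 107)
22^106 ≡ 1 (mod 107) ✓
Therefore the multiplicative order of 22 modulo 107 is 106.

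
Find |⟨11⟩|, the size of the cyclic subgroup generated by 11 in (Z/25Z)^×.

5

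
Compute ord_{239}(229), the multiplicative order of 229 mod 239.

14

The order of 229 must divide φ(239) = 239 − 1 = 238 = 2 · 7 · 17.
Divisors of 238: 1, 2, 7, 14, 17, 34, 119, 238.
Test each divisor d:
229^1 ≡ 229
229^2 ≡ 100
229^7 ≡ 238
229^14 ≡ 1
So ord_239(229) = 14.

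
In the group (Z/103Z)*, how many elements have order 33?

0

φ(103) = 103 − 1 = 102 = 2 · 3 · 17.
In a cyclic group of order 102, there are φ(d) elements of order d for each divisor d of 102, and zero for non-divisors.
33 does not divide 102, so no element of (Z/103Z)^× has order 33.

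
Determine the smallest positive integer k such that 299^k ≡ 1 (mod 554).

138

Since 299 ∈ (Z/554Z)^×, its order divides φ(554) = φ(2)·φ(277) = 1·276 = 276 = 2^2 · 3 · 23.
Divisors of 276: 1, 2, 3, 4, 6, 12, 23, 46, 69, 92, 138, 276.
Compute 299^d (mod 554) for the divisors d until we hit 1:
299^1 ≡ 299
299^2 ≡ 207
299^3 ≡ 399
299^4 ≡ 191
299^6 ≡ 203
299^12 ≡ 213
299^23 ≡ 161
299^46 ≡ 437
299^69 ≡ 553
299^92 ≡ 393
299^138 ≡ 1
Therefore the multiplicative order of 299 modulo 554 is 138.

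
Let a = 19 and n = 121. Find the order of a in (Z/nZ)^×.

ord(19) | φ(121) = φ(11^2) = 11·(11−1) = 110 = 2 · 5 · 11.
Divisors of 110: 1, 2, 5, 10, 11, 22, 55, 110.
Evaluate successive powers at the divisors of 110:
19^1 ≡ 19
19^2 ≡ 119
19^5 ≡ 76
19^10 ≡ 89
19^11 ≡ 118
19^22 ≡ 9
19^55 ≡ 120
19^110 ≡ 1
Hence ord(19) = 110.

110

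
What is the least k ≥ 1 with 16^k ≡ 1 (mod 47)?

23

The order of 16 must divide φ(47) = 47 − 1 = 46 = 2 · 23.
Divisors of 46: 1, 2, 23, 46.
Compute 16^d (mod 47) for the divisors d until we hit 1:
16^1 ≡ 16 (mod 47)
16^2 ≡ 21 (mod 47)
16^23 ≡ 1 (mod 47) ✓
The smallest such exponent is 23, so the order of 16 is 23.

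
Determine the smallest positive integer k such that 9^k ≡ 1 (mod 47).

Since 9 ∈ (Z/47Z)^×, its order divides φ(47) = 47 − 1 = 46 = 2 · 23.
Divisors of 46: 1, 2, 23, 46.
Compute 9^d (mod 47) for the divisors d until we hit 1:
9^1 ≡ 9 (mod 47)
9^2 ≡ 34 (mod 47)
9^23 ≡ 1 (mod 47) ✓
So ord_47(9) = 23.

23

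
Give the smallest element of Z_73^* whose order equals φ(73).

φ(73) = 73 − 1 = 72 = 2^3 · 3^2.
g is a primitive root iff g^(72/q) ≢ 1 (mod 73) for each prime q ∈ {2, 3}.
g = 2: 2^36 ≡ 1 — hits 1, so not a primitive root.
g = 3: 3^36 ≡ 1 — hits 1, so not a primitive root.
g = 4: 4^36 ≡ 1 — hits 1, so not a primitive root.
g = 5: 5^36 ≡ 72; 5^24 ≡ 8 — none is 1, so 5 is a primitive root.
So 5 is the smallest generator of (Z/73Z)^×.

5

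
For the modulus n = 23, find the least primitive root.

φ(23) = 23 − 1 = 22 = 2 · 11.
g is a primitive root iff g^(22/q) ≢ 1 (mod 23) for each prime q ∈ {2, 11}.
g = 2: 2^11 ≡ 1 — hits 1, so not a primitive root.
g = 3: 3^11 ≡ 1 — hits 1, so not a primitive root.
g = 4: 4^11 ≡ 1 — hits 1, so not a primitive root.
g = 5: 5^11 ≡ 22; 5^2 ≡ 2 — none is 1, so 5 is a primitive root.
So 5 is the smallest generator of (Z/23Z)^×.

5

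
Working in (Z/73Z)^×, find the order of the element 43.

24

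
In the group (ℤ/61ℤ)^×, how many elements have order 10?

4

φ(61) = 61 − 1 = 60 = 2^2 · 3 · 5.
Since (Z/61Z)^× is cyclic of order 60, the number of elements of order d is φ(d) when d | 60 and 0 otherwise.
10 = 2 · 5 divides 60, and φ(10) = 4.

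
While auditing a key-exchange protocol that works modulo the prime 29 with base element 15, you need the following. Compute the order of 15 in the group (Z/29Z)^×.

28

By Lagrange's theorem, ord_29(15) divides φ(29) = 29 − 1 = 28 = 2^2 · 7.
Divisors of 28: 1, 2, 4, 7, 14, 28.
Evaluate successive powers at the divisors of 28:
15^1 ≡ 15
15^2 ≡ 22
15^4 ≡ 20
15^7 ≡ 17
15^14 ≡ 28
15^28 ≡ 1
So ord_29(15) = 28.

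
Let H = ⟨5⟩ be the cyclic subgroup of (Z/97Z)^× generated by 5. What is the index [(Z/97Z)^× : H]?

ord(5) | φ(97) = 97 − 1 = 96 = 2^5 · 3.
Divisors of 96: 1, 2, 3, 4, 6, 8, 12, 16, 24, 32, 48, 96.
Test each divisor d:
5^1 ≡ 5 (mod 97)
5^2 ≡ 25 (mod 97)
5^3 ≡ 28 (mod 97)
5^4 ≡ 43 (mod 97)
5^6 ≡ 8 (mod 97)
5^8 ≡ 6 (mod 97)
5^12 ≡ 64 (mod 97)
5^16 ≡ 36 (mod 97)
5^24 ≡ 22 (mod 97)
5^32 ≡ 35 (mod 97)
5^48 ≡ 96 (mod 97)
5^96 ≡ 1 (mod 97) ✓
So ord_97(5) = 96, hence |⟨5⟩| = 96.
[(Z/97Z)^× : ⟨5⟩] = 96/96 = 1.

1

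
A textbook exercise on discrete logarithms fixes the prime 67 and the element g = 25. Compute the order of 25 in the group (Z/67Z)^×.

11

By Lagrange's theorem, ord_67(25) divides φ(67) = 67 − 1 = 66 = 2 · 3 · 11.
Divisors of 66: 1, 2, 3, 6, 11, 22, 33, 66.
Compute 25^d (mod 67) for the divisors d until we hit 1:
25^1 ≡ 25
25^2 ≡ 22
25^3 ≡ 14
25^6 ≡ 62
25^11 ≡ 1
The smallest such exponent is 11, so the order of 25 is 11.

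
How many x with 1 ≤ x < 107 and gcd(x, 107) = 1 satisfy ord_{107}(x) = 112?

φ(107) = 107 − 1 = 106 = 2 · 53.
Since (Z/107Z)^× is cyclic of order 106, the number of elements of order d is φ(d) when d | 106 and 0 otherwise.
Since 112 ∤ 106, the count is 0.

0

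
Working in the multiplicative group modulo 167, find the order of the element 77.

83

The order of 77 must divide φ(167) = 167 − 1 = 166 = 2 · 83.
Divisors of 166: 1, 2, 83, 166.
Test each divisor d:
77^1 ≡ 77
77^2 ≡ 84
77^83 ≡ 1
So ord_167(77) = 83.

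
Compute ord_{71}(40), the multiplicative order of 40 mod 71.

35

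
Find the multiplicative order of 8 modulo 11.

ord(8) | φ(11) = 11 − 1 = 10 = 2 · 5.
Divisors of 10: 1, 2, 5, 10.
Compute 8^d (mod 11) for the divisors d until we hit 1:
8^1 ≡ 8 (mod 11)
8^2 ≡ 9 (mod 11)
8^5 ≡ 10 (mod 11)
8^10 ≡ 1 (mod 11) ✓
Therefore the multiplicative order of 8 modulo 11 is 10.

10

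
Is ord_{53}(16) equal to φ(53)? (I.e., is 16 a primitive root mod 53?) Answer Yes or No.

No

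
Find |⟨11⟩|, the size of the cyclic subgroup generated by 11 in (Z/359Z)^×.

The order of 11 must divide φ(359) = 359 − 1 = 358 = 2 · 179.
Divisors of 358: 1, 2, 179, 358.
Compute 11^d (mod 359) for the divisors d until we hit 1:
11^1 ≡ 11
11^2 ≡ 121
11^179 ≡ 1
Hence ord(11) = 179.

179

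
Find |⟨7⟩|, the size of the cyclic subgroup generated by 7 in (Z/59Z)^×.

29

Since 7 ∈ (Z/59Z)^×, its order divides φ(59) = 59 − 1 = 58 = 2 · 29.
Divisors of 58: 1, 2, 29, 58.
Check 7^d mod 59 for each divisor in increasing order:
7^1 ≡ 7 (mod 59)
7^2 ≡ 49 (mod 59)
7^29 ≡ 1 (mod 59) ✓
The smallest such exponent is 29, so the order of 7 is 29.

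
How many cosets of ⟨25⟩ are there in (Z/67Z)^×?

6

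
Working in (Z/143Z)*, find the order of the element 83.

Since 83 ∈ (Z/143Z)^×, its order divides φ(143) = φ(11·13) = (11−1)·(13−1) = 10·12 = 120 = 2^3 · 3 · 5.
Divisors of 120: 1, 2, 3, 4, 5, 6, 8, 10, 12, 15, 20, 24, 30, 40, 60, 120.
Evaluate successive powers at the divisors of 120:
83^1 ≡ 83 (mod 143)
83^2 ≡ 25 (mod 143)
83^3 ≡ 73 (mod 143)
83^4 ≡ 53 (mod 143)
83^5 ≡ 109 (mod 143)
83^6 ≡ 38 (mod 143)
83^8 ≡ 92 (mod 143)
83^10 ≡ 12 (mod 143)
83^12 ≡ 14 (mod 143)
83^15 ≡ 21 (mod 143)
83^20 ≡ 1 (mod 143) ✓
Hence ord(83) = 20.

20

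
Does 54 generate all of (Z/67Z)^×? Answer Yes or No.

No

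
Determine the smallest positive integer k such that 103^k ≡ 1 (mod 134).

33

By Lagrange's theorem, ord_134(103) divides φ(134) = φ(2)·φ(67) = 1·66 = 66 = 2 · 3 · 11.
Divisors of 66: 1, 2, 3, 6, 11, 22, 33, 66.
Compute 103^d (mod 134) for the divisors d until we hit 1:
103^1 ≡ 103 (mod 134)
103^2 ≡ 23 (mod 134)
103^3 ≡ 91 (mod 134)
103^6 ≡ 107 (mod 134)
103^11 ≡ 37 (mod 134)
103^22 ≡ 29 (mod 134)
103^33 ≡ 1 (mod 134) ✓
So ord_134(103) = 33.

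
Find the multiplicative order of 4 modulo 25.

10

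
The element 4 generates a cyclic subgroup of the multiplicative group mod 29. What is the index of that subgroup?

2

Since 4 ∈ (Z/29Z)^×, its order divides φ(29) = 29 − 1 = 28 = 2^2 · 7.
Divisors of 28: 1, 2, 4, 7, 14, 28.
Compute 4^d (mod 29) for the divisors d until we hit 1:
4^1 ≡ 4
4^2 ≡ 16
4^4 ≡ 24
4^7 ≡ 28
4^14 ≡ 1
So ord_29(4) = 14, hence |⟨4⟩| = 14.
Index = |(Z/29Z)^×| / |⟨4⟩| = 28 / 14 = 2.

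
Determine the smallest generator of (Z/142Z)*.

φ(142) = φ(2)·φ(71) = 1·70 = 70 = 2 · 5 · 7.
Test candidates g = 2, 3, … against the prime factors q ∈ {2, 5, 7} of φ(142): g is a generator iff g^(70/q) ≢ 1 for every such q.
g = 2: gcd(2, 142) = 2 > 1, not a unit — skip.
g = 3: 3^35 ≡ 1 — hits 1, so not a primitive root.
g = 4: gcd(4, 142) = 2 > 1, not a unit — skip.
g = 5: 5^35 ≡ 1 — hits 1, so not a primitive root.
g = 6: gcd(6, 142) = 2 > 1, not a unit — skip.
g = 7: 7^35 ≡ 141; 7^14 ≡ 125; 7^10 ≡ 45 — none is 1, so 7 is a primitive root.
The smallest primitive root modulo 142 is 7.

7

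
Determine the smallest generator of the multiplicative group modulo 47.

φ(47) = 47 − 1 = 46 = 2 · 23.
g is a primitive root iff g^(46/q) ≢ 1 (mod 47) for each prime q ∈ {2, 23}.
g = 2: 2^23 ≡ 1 — hits 1, so not a primitive root.
g = 3: 3^23 ≡ 1 — hits 1, so not a primitive root.
g = 4: 4^23 ≡ 1 — hits 1, so not a primitive root.
g = 5: 5^23 ≡ 46; 5^2 ≡ 25 — none is 1, so 5 is a primitive root.
Hence the least primitive root of 47 is 5.

5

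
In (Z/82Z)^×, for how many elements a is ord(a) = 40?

16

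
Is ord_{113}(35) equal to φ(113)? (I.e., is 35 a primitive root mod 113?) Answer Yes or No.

φ(113) = 113 − 1 = 112 = 2^4 · 7.
An element g generates (Z/113Z)^× iff g^(112/q) ≢ 1 (mod 113) for each prime q ∈ {2, 7}.
35^56 ≡ 112 (mod 113)  [q = 2: ≢ 1 ✓]
35^16 ≡ 1 (mod 113)  [q = 7: ≡ 1 ✗]
35^16 ≡ 1 shows ord(35) | 16, strictly less than φ(113); not a primitive root.

No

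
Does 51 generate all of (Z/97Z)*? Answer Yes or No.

φ(97) = 97 − 1 = 96 = 2^5 · 3.
It suffices to check that the order of 51 is not a proper divisor of 96: compute 51^(96/q) for q ∈ {2, 3}.
51^48 ≡ 96 (mod 97)  [q = 2: ≢ 1 ✓]
51^32 ≡ 1 (mod 97)  [q = 3: ≡ 1 ✗]
51^32 ≡ 1 shows ord(51) | 32, strictly less than φ(97); not a primitive root.

No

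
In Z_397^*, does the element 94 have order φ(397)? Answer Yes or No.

Yes

φ(397) = 397 − 1 = 396 = 2^2 · 3^2 · 11.
An element g generates (Z/397Z)^× iff g^(396/q) ≢ 1 (mod 397) for each prime q ∈ {2, 3, 11}.
94^198 ≡ 396 (mod 397)  [q = 2: ≢ 1 ✓]
94^132 ≡ 362 (mod 397)  [q = 3: ≢ 1 ✓]
94^36 ≡ 99 (mod 397)  [q = 11: ≢ 1 ✓]
All checks pass, so 94 has order 396 and is a primitive root modulo 397.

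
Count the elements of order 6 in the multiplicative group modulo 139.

2

φ(139) = 139 − 1 = 138 = 2 · 3 · 23.
In a cyclic group of order 138, there are φ(d) elements of order d for each divisor d of 138, and zero for non-divisors.
6 = 2 · 3 divides 138, and φ(6) = 2.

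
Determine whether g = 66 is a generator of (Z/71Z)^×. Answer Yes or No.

φ(71) = 71 − 1 = 70 = 2 · 5 · 7.
An element g generates (Z/71Z)^× iff g^(70/q) ≢ 1 (mod 71) for each prime q ∈ {2, 5, 7}.
66^35 ≡ 70 (mod 71)  [q = 2: ≢ 1 ✓]
66^14 ≡ 57 (mod 71)  [q = 5: ≢ 1 ✓]
66^10 ≡ 1 (mod 71)  [q = 7: ≡ 1 ✗]
66^10 ≡ 1 shows ord(66) | 10, strictly less than φ(71); not a primitive root.

No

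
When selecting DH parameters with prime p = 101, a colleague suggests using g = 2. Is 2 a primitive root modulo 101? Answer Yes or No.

φ(101) = 101 − 1 = 100 = 2^2 · 5^2.
Test 2^(100/q) mod 101 for each prime factor q of 100:
2^50 ≡ 100 (mod 101)  [q = 2: ≢ 1 ✓]
2^20 ≡ 95 (mod 101)  [q = 5: ≢ 1 ✓]
Every test exponent gives a nontrivial residue, hence 2 generates the full group.

Yes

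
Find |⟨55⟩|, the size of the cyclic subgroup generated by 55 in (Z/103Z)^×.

ord(55) | φ(103) = 103 − 1 = 102 = 2 · 3 · 17.
Divisors of 102: 1, 2, 3, 6, 17, 34, 51, 102.
Check 55^d mod 103 for each divisor in increasing order:
55^1 ≡ 55 (mod 103)
55^2 ≡ 38 (mod 103)
55^3 ≡ 30 (mod 103)
55^6 ≡ 76 (mod 103)
55^17 ≡ 56 (mod 103)
55^34 ≡ 46 (mod 103)
55^51 ≡ 1 (mod 103) ✓
Hence ord(55) = 51.

51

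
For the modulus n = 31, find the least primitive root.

3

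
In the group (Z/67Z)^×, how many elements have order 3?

2

φ(67) = 67 − 1 = 66 = 2 · 3 · 11.
Since (Z/67Z)^× is cyclic of order 66, the number of elements of order d is φ(d) when d | 66 and 0 otherwise.
3 | 66, and φ(3) = 3 − 1 = 2.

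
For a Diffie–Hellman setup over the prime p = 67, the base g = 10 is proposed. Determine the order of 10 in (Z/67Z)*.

33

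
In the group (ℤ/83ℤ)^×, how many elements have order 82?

φ(83) = 83 − 1 = 82 = 2 · 41.
(Z/83Z)^× is cyclic (|G| = 82); a cyclic group of order m has exactly φ(d) elements of each order d | m, and none otherwise.
82 = 2 · 41 divides 82, and φ(82) = 40.

40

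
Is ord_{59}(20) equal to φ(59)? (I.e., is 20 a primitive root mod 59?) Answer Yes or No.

No

φ(59) = 59 − 1 = 58 = 2 · 29.
Test 20^(58/q) mod 59 for each prime factor q of 58:
20^29 ≡ 1 (mod 59)  [q = 2: ≡ 1 ✗]
20^2 ≡ 46 (mod 59)  [q = 29: ≢ 1 ✓]
The check at q = 2 fails, so 20 generates a proper subgroup.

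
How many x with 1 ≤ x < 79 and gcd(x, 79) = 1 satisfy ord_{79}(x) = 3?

φ(79) = 79 − 1 = 78 = 2 · 3 · 13.
Since (Z/79Z)^× is cyclic of order 78, the number of elements of order d is φ(d) when d | 78 and 0 otherwise.
3 | 78, and φ(3) = 3 − 1 = 2.

2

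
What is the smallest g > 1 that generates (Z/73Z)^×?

5

φ(73) = 73 − 1 = 72 = 2^3 · 3^2.
Test candidates g = 2, 3, … against the prime factors q ∈ {2, 3} of φ(73): g is a generator iff g^(72/q) ≢ 1 for every such q.
g = 2: 2^36 ≡ 1 — hits 1, so not a primitive root.
g = 3: 3^36 ≡ 1 — hits 1, so not a primitive root.
g = 4: 4^36 ≡ 1 — hits 1, so not a primitive root.
g = 5: 5^36 ≡ 72; 5^24 ≡ 8 — none is 1, so 5 is a primitive root.
Hence the least primitive root of 73 is 5.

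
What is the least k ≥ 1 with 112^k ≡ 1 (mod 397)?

396

Since 112 ∈ (Z/397Z)^×, its order divides φ(397) = 397 − 1 = 396 = 2^2 · 3^2 · 11.
Divisors of 396: 1, 2, 3, 4, 6, 9, 11, 12, 18, 22, 33, 36, 44, 66, 99, 132, 198, 396.
Test each divisor d:
112^1 ≡ 112 (mod 397)
112^2 ≡ 237 (mod 397)
112^3 ≡ 342 (mod 397)
112^4 ≡ 192 (mod 397)
112^6 ≡ 246 (mod 397)
112^9 ≡ 365 (mod 397)
112^11 ≡ 356 (mod 397)
112^12 ≡ 172 (mod 397)
112^18 ≡ 230 (mod 397)
112^22 ≡ 93 (mod 397)
112^33 ≡ 157 (mod 397)
112^36 ≡ 99 (mod 397)
112^44 ≡ 312 (mod 397)
112^66 ≡ 35 (mod 397)
112^99 ≡ 334 (mod 397)
112^132 ≡ 34 (mod 397)
112^198 ≡ 396 (mod 397)
112^396 ≡ 1 (mod 397) ✓
So ord_397(112) = 396.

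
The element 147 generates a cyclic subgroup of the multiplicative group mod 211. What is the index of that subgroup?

3

By Lagrange's theorem, ord_211(147) divides φ(211) = 211 − 1 = 210 = 2 · 3 · 5 · 7.
Divisors of 210: 1, 2, 3, 5, 6, 7, 10, 14, 15, 21, 30, 35, 42, 70, 105, 210.
Test each divisor d:
147^1 ≡ 147 (mod 211)
147^2 ≡ 87 (mod 211)
147^3 ≡ 129 (mod 211)
147^5 ≡ 40 (mod 211)
147^6 ≡ 183 (mod 211)
147^7 ≡ 104 (mod 211)
147^10 ≡ 123 (mod 211)
147^14 ≡ 55 (mod 211)
147^15 ≡ 67 (mod 211)
147^21 ≡ 23 (mod 211)
147^30 ≡ 58 (mod 211)
147^35 ≡ 210 (mod 211)
147^42 ≡ 107 (mod 211)
147^70 ≡ 1 (mod 211) ✓
Thus |⟨147⟩| = ord(147) = 70.
The index is φ(211) / ord(147) = 210 / 70 = 3.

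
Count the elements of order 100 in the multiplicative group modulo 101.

40

φ(101) = 101 − 1 = 100 = 2^2 · 5^2.
Since (Z/101Z)^× is cyclic of order 100, the number of elements of order d is φ(d) when d | 100 and 0 otherwise.
100 = 2^2 · 5^2 divides 100, and φ(100) = 40.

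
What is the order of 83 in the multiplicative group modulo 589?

Since 83 ∈ (Z/589Z)^×, its order divides φ(589) = φ(19·31) = (19−1)·(31−1) = 18·30 = 540 = 2^2 · 3^3 · 5.
Divisors of 540: 1, 2, 3, 4, 5, 6, 9, 10, 12, 15, 18, 20, 27, 30, 36, 45, 54, 60, 90, 108, 135, 180, 270, 540.
Evaluate successive powers at the divisors of 540:
83^1 ≡ 83 (mod 589)
83^2 ≡ 410 (mod 589)
83^3 ≡ 457 (mod 589)
83^4 ≡ 235 (mod 589)
83^5 ≡ 68 (mod 589)
83^6 ≡ 343 (mod 589)
83^9 ≡ 77 (mod 589)
83^10 ≡ 501 (mod 589)
83^12 ≡ 438 (mod 589)
83^15 ≡ 495 (mod 589)
83^18 ≡ 39 (mod 589)
83^20 ≡ 87 (mod 589)
83^27 ≡ 58 (mod 589)
83^30 ≡ 1 (mod 589) ✓
The smallest such exponent is 30, so the order of 83 is 30.

30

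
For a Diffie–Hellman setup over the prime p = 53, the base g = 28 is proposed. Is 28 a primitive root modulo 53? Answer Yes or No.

φ(53) = 53 − 1 = 52 = 2^2 · 13.
An element g generates (Z/53Z)^× iff g^(52/q) ≢ 1 (mod 53) for each prime q ∈ {2, 13}.
28^26 ≡ 1 (mod 53)  [q = 2: ≡ 1 ✗]
28^4 ≡ 15 (mod 53)  [q = 13: ≢ 1 ✓]
28^26 ≡ 1 shows ord(28) | 26, strictly less than φ(53); not a primitive root.

No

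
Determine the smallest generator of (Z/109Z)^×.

φ(109) = 109 − 1 = 108 = 2^2 · 3^3.
g is a primitive root iff g^(108/q) ≢ 1 (mod 109) for each prime q ∈ {2, 3}.
g = 2: 2^54 ≡ 108; 2^36 ≡ 1 — hits 1, so not a primitive root.
g = 3: 3^54 ≡ 1 — hits 1, so not a primitive root.
g = 4: 4^54 ≡ 1 — hits 1, so not a primitive root.
g = 5: 5^54 ≡ 1 — hits 1, so not a primitive root.
g = 6: 6^54 ≡ 108; 6^36 ≡ 63 — none is 1, so 6 is a primitive root.
Hence the least primitive root of 109 is 6.

6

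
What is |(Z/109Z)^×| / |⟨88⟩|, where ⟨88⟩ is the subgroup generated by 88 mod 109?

By Lagrange's theorem, ord_109(88) divides φ(109) = 109 − 1 = 108 = 2^2 · 3^3.
Divisors of 108: 1, 2, 3, 4, 6, 9, 12, 18, 27, 36, 54, 108.
Test each divisor d:
88^1 ≡ 88 (mod 109)
88^2 ≡ 5 (mod 109)
88^3 ≡ 4 (mod 109)
88^4 ≡ 25 (mod 109)
88^6 ≡ 16 (mod 109)
88^9 ≡ 64 (mod 109)
88^12 ≡ 38 (mod 109)
88^18 ≡ 63 (mod 109)
88^27 ≡ 108 (mod 109)
88^36 ≡ 45 (mod 109)
88^54 ≡ 1 (mod 109) ✓
The order of 88 is 54, so the subgroup it generates has 54 elements.
Index = |(Z/109Z)^×| / |⟨88⟩| = 108 / 54 = 2.

2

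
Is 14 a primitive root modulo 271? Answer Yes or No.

φ(271) = 271 − 1 = 270 = 2 · 3^3 · 5.
Test 14^(270/q) mod 271 for each prime factor q of 270:
14^135 ≡ 1 (mod 271)  [q = 2: ≡ 1 ✗]
14^90 ≡ 28 (mod 271)  [q = 3: ≢ 1 ✓]
14^54 ≡ 10 (mod 271)  [q = 5: ≢ 1 ✓]
14^135 ≡ 1 shows ord(14) | 135, strictly less than φ(271); not a primitive root.

No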